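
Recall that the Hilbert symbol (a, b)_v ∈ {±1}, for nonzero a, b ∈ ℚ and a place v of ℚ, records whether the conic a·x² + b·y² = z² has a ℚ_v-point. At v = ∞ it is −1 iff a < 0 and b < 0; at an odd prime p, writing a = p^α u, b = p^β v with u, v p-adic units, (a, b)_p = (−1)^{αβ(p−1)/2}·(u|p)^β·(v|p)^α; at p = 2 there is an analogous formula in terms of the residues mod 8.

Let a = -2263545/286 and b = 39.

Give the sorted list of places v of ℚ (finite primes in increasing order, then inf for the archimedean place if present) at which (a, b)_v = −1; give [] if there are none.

(a, b) ≡ (-98670, 39) mod (ℚ^×)²; places V = {2, 3, 5, 11, 13, 23, ∞}.
(a,b)_23: α=1, u≡14; β=0, v≡16 (mod 23); (14|23)=-1, (16|23)=+1; sign (−1)^0·-1^0·+1^1 = +1.
(a,b)_5: α=1, u≡1; β=0, v≡4 (mod 5); (1|5)=+1, (4|5)=+1; sign (−1)^0·+1^0·+1^1 = +1.
(a,b)_11: α=-1, u≡6; β=0, v≡6 (mod 11); (6|11)=-1, (6|11)=-1; sign (−1)^0·-1^0·-1^-1 = -1.
(a,b)_13: α=-1, u≡6; β=1, v≡3 (mod 13); (6|13)=-1, (3|13)=+1; sign (−1)^0·-1^1·+1^-1 = -1.
(a,b)_3: α=9, u≡2; β=1, v≡1 (mod 3); (2|3)=-1, (1|3)=+1; sign (−1)^1·-1^1·+1^9 = +1.
(a,b)_∞: sgn(-98670)=−, sgn(39)=+, so +1.
(a,b)_2: α=-1, β=0; u≡1, v≡7 (mod 8); ε(u)ε(v)=0·1, αω(v)=-1·0, βω(u)=0·0; sum ≡ 0  ⇒  +1.
Ram(-98670, 39) = {11, 13}; no ℚ_11-point on the conic.

[11, 13]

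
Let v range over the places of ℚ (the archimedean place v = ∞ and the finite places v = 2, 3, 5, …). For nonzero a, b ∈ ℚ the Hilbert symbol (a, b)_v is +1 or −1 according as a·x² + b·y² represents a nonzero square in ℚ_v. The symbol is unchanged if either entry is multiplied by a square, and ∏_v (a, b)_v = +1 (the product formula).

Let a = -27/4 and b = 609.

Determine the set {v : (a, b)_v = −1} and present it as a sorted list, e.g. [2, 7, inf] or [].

[3, 29]

(a, b) ≡ (-3, 609) mod (ℚ^×)²; places V = {2, 3, 7, 29, ∞}.
(a,b)_3: α=3, u≡2; β=1, v≡2 (mod 3); (2|3)=-1, (2|3)=-1; sign (−1)^1·-1^1·-1^3 = -1.
(a,b)_2: α=-2, β=0; u≡5, v≡1 (mod 8); ε(u)ε(v)=0·0, αω(v)=-2·0, βω(u)=0·1; sum ≡ 0  ⇒  +1.
(a,b)_∞: sgn(-3)=−, sgn(609)=+, so +1.
(a,b)_7: α=0, u≡2; β=1, v≡3 (mod 7); (2|7)=+1, (3|7)=-1; sign (−1)^0·+1^1·-1^0 = +1.
(a,b)_29: α=0, u≡15; β=1, v≡21 (mod 29); (15|29)=-1, (21|29)=-1; sign (−1)^0·-1^1·-1^0 = -1.
|Ram(-3, 609)| = 2, even; anisotropic at {3, 29}.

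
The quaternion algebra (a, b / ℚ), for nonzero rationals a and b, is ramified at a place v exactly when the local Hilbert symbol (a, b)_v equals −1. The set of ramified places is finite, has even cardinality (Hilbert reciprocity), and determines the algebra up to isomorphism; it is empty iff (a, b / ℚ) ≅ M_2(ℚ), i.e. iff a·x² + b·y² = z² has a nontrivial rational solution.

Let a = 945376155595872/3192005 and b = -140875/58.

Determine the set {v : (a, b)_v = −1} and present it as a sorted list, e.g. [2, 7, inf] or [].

(a, b) ≡ (110, -6670) mod (ℚ^×)²; places V = {2, 3, 5, 7, 11, 13, 17, 23, 29, 47, ∞}.
(a,b)_29: α=2, u≡13; β=-1, v≡18 (mod 29); (13|29)=+1, (18|29)=-1; sign (−1)^0·+1^-1·-1^2 = +1.
(a,b)_17: α=-2, u≡4; β=0, v≡3 (mod 17); (4|17)=+1, (3|17)=-1; sign (−1)^0·+1^0·-1^-2 = +1.
(a,b)_13: α=2, u≡11; β=0, v≡1 (mod 13); (11|13)=-1, (1|13)=+1; sign (−1)^0·-1^0·+1^2 = +1.
(a,b)_23: α=2, u≡4; β=1, v≡9 (mod 23); (4|23)=+1, (9|23)=+1; sign (−1)^0·+1^1·+1^2 = +1.
(a,b)_7: α=2, u≡3; β=2, v≡1 (mod 7); (3|7)=-1, (1|7)=+1; sign (−1)^0·-1^2·+1^2 = +1.
(a,b)_47: α=-2, u≡24; β=0, v≡37 (mod 47); (24|47)=+1, (37|47)=+1; sign (−1)^0·+1^0·+1^-2 = +1.
(a,b)_3: α=6, u≡2; β=0, v≡2 (mod 3); (2|3)=-1, (2|3)=-1; sign (−1)^0·-1^0·-1^6 = +1.
(a,b)_2: α=5, β=-1; u≡7, v≡1 (mod 8); ε(u)ε(v)=1·0, αω(v)=5·0, βω(u)=-1·0; sum ≡ 0  ⇒  +1.
(a,b)_5: α=-1, u≡2; β=3, v≡1 (mod 5); (2|5)=-1, (1|5)=+1; sign (−1)^0·-1^3·+1^-1 = -1.
(a,b)_∞: sgn(110)=+, sgn(-6670)=−, so +1.
(a,b)_11: α=1, u≡10; β=0, v≡8 (mod 11); (10|11)=-1, (8|11)=-1; sign (−1)^0·-1^0·-1^1 = -1.
(110, -6670 / ℚ) ramifies at {5, 11}: a division algebra.

[5, 11]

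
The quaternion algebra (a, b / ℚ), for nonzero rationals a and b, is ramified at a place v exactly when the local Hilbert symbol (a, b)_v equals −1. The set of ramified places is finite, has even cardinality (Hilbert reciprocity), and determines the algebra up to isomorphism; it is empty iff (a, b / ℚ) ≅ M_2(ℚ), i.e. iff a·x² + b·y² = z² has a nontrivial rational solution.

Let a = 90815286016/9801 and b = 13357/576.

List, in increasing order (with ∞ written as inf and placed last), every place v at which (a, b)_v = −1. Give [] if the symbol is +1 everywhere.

Mod squares: a ≡ 25051, b ≡ 37. Check v ∈ {∞, 2, 3, 7, 11, 13, 17, 19, 37, 41, 47}.
v=3: a=3^-4·(≡1), b=3^-2·(≡1) mod 3; (1|3)=+1, (1|3)=+1; (−1)^{-4·-2·1}·(+1)^-2·(+1)^-4 = +1.
v=19: a=19^0·(≡9), b=19^2·(≡3) mod 19; (9|19)=+1, (3|19)=-1; (−1)^{0·2·9}·(+1)^2·(-1)^0 = +1.
v=13: a=13^1·(≡9), b=13^0·(≡8) mod 13; (9|13)=+1, (8|13)=-1; (−1)^{1·0·6}·(+1)^0·(-1)^1 = -1.
v=∞: 25051 > 0 and 37 > 0  ⇒  (a,b)_∞ = +1.
v=47: a=47^1·(≡34), b=47^0·(≡36) mod 47; (34|47)=+1, (36|47)=+1; (−1)^{1·0·23}·(+1)^0·(+1)^1 = +1.
v=37: a=37^0·(≡22), b=37^1·(≡26) mod 37; (22|37)=-1, (26|37)=+1; (−1)^{0·1·18}·(-1)^1·(+1)^0 = -1.
v=2: v_2(a)=8, v_2(b)=-6; units ≡ 3, 5 (mod 8); ε·ε+αω+βω = 1·0+8·1+-6·1 ≡ 0  ⇒  (a,b)_2 = +1.
v=41: a=41^1·(≡8), b=41^0·(≡16) mod 41; (8|41)=+1, (16|41)=+1; (−1)^{1·0·20}·(+1)^0·(+1)^1 = +1.
v=17: a=17^2·(≡11), b=17^0·(≡11) mod 17; (11|17)=-1, (11|17)=-1; (−1)^{2·0·8}·(-1)^0·(-1)^2 = +1.
v=7: a=7^2·(≡5), b=7^0·(≡4) mod 7; (5|7)=-1, (4|7)=+1; (−1)^{2·0·3}·(-1)^0·(+1)^2 = +1.
v=11: a=11^-2·(≡1), b=11^0·(≡9) mod 11; (1|11)=+1, (9|11)=+1; (−1)^{-2·0·5}·(+1)^0·(+1)^-2 = +1.
Ram(25051, 37) = {13, 37}; no ℚ_13-point on the conic.

[13, 37]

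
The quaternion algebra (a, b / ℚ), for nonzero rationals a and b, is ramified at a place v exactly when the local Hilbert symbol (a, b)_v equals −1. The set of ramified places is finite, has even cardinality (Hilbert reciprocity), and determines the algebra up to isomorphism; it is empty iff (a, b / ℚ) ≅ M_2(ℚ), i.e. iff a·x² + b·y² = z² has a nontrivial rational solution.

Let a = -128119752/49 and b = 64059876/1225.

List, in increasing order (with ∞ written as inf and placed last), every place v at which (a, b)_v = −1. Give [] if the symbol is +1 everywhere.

Mod squares: a ≡ -3558882, b ≡ 1779441. Check v ∈ {∞, 2, 3, 5, 7, 17, 23, 37, 41}.
v=3: a=3^3·(≡2), b=3^3·(≡2) mod 3; (2|3)=-1, (2|3)=-1; (−1)^{3·3·1}·(-1)^3·(-1)^3 = -1.
v=37: a=37^1·(≡5), b=37^1·(≡11) mod 37; (5|37)=-1, (11|37)=+1; (−1)^{1·1·18}·(-1)^1·(+1)^1 = -1.
v=∞: -3558882 < 0 and 1779441 > 0  ⇒  (a,b)_∞ = +1.
v=7: a=7^-2·(≡2), b=7^-2·(≡5) mod 7; (2|7)=+1, (5|7)=-1; (−1)^{-2·-2·3}·(+1)^-2·(-1)^-2 = +1.
v=41: a=41^1·(≡39), b=41^1·(≡23) mod 41; (39|41)=+1, (23|41)=+1; (−1)^{1·1·20}·(+1)^1·(+1)^1 = +1.
v=17: a=17^1·(≡8), b=17^1·(≡8) mod 17; (8|17)=+1, (8|17)=+1; (−1)^{1·1·8}·(+1)^1·(+1)^1 = +1.
v=23: a=23^1·(≡5), b=23^1·(≡16) mod 23; (5|23)=-1, (16|23)=+1; (−1)^{1·1·11}·(-1)^1·(+1)^1 = +1.
v=5: a=5^0·(≡2), b=5^-2·(≡4) mod 5; (2|5)=-1, (4|5)=+1; (−1)^{0·-2·2}·(-1)^-2·(+1)^0 = +1.
v=2: v_2(a)=3, v_2(b)=2; units ≡ 7, 1 (mod 8); ε·ε+αω+βω = 1·0+3·0+2·0 ≡ 0  ⇒  (a,b)_2 = +1.
|Ram(-3558882, 1779441)| = 2, even; anisotropic at {3, 37}.

[3, 37]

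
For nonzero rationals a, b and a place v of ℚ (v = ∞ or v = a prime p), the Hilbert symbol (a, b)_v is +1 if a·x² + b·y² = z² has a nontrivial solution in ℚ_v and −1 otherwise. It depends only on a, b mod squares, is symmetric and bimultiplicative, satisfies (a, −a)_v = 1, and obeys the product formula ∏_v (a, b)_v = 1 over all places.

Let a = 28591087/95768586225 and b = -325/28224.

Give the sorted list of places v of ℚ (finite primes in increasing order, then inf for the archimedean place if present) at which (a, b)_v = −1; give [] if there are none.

[2, 13]

Mod squares: a ≡ 7, b ≡ -13. Check v ∈ {∞, 2, 3, 5, 7, 13, 23, 43, 47}.
v=∞: 7 > 0 and -13 < 0  ⇒  (a,b)_∞ = +1.
v=2: v_2(a)=0, v_2(b)=-6; units ≡ 7, 3 (mod 8); ε·ε+αω+βω = 1·1+0·1+-6·0 ≡ 1  ⇒  (a,b)_2 = -1.
v=23: a=23^-4·(≡5), b=23^0·(≡22) mod 23; (5|23)=-1, (22|23)=-1; (−1)^{-4·0·11}·(-1)^0·(-1)^-4 = +1.
v=43: a=43^2·(≡27), b=43^0·(≡20) mod 43; (27|43)=-1, (20|43)=-1; (−1)^{2·0·21}·(-1)^0·(-1)^2 = +1.
v=3: a=3^-4·(≡1), b=3^-2·(≡2) mod 3; (1|3)=+1, (2|3)=-1; (−1)^{-4·-2·1}·(+1)^-2·(-1)^-4 = +1.
v=13: a=13^-2·(≡11), b=13^1·(≡1) mod 13; (11|13)=-1, (1|13)=+1; (−1)^{-2·1·6}·(-1)^1·(+1)^-2 = -1.
v=5: a=5^-2·(≡3), b=5^2·(≡3) mod 5; (3|5)=-1, (3|5)=-1; (−1)^{-2·2·2}·(-1)^2·(-1)^-2 = +1.
v=47: a=47^2·(≡16), b=47^0·(≡8) mod 47; (16|47)=+1, (8|47)=+1; (−1)^{2·0·23}·(+1)^0·(+1)^2 = +1.
v=7: a=7^1·(≡1), b=7^-2·(≡2) mod 7; (1|7)=+1, (2|7)=+1; (−1)^{1·-2·3}·(+1)^-2·(+1)^1 = +1.
Ram(7, -13) = {2, 13}; no ℚ_2-point on the conic.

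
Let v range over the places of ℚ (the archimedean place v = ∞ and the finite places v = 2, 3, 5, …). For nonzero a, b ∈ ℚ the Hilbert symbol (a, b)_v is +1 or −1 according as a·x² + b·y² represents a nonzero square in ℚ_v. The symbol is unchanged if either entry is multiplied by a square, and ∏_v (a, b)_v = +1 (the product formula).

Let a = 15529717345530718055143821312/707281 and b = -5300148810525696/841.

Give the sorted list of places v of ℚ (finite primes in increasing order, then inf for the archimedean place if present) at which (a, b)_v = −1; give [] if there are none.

[3, 17]

Mod squares: a ≡ 437, b ≡ -51. Check v ∈ {∞, 2, 3, 7, 13, 17, 19, 23, 29}.
v=19: a=19^3·(≡16), b=19^2·(≡7) mod 19; (16|19)=+1, (7|19)=+1; (−1)^{3·2·9}·(+1)^2·(+1)^3 = +1.
v=13: a=13^2·(≡6), b=13^0·(≡9) mod 13; (6|13)=-1, (9|13)=+1; (−1)^{2·0·6}·(-1)^0·(+1)^2 = +1.
v=29: a=29^-4·(≡12), b=29^-2·(≡1) mod 29; (12|29)=-1, (1|29)=+1; (−1)^{-4·-2·14}·(-1)^-2·(+1)^-4 = +1.
v=23: a=23^3·(≡17), b=23^2·(≡12) mod 23; (17|23)=-1, (12|23)=+1; (−1)^{3·2·11}·(-1)^2·(+1)^3 = +1.
v=17: a=17^2·(≡3), b=17^1·(≡3) mod 17; (3|17)=-1, (3|17)=-1; (−1)^{2·1·8}·(-1)^1·(-1)^2 = -1.
v=∞: 437 > 0 and -51 < 0  ⇒  (a,b)_∞ = +1.
v=2: v_2(a)=12, v_2(b)=10; units ≡ 5, 5 (mod 8); ε·ε+αω+βω = 0·0+12·1+10·1 ≡ 0  ⇒  (a,b)_2 = +1.
v=3: a=3^18·(≡2), b=3^13·(≡1) mod 3; (2|3)=-1, (1|3)=+1; (−1)^{18·13·1}·(-1)^13·(+1)^18 = -1.
v=7: a=7^4·(≡5), b=7^0·(≡6) mod 7; (5|7)=-1, (6|7)=-1; (−1)^{4·0·3}·(-1)^0·(-1)^4 = +1.
(437, -51 / ℚ) ramifies at {3, 17}: a division algebra.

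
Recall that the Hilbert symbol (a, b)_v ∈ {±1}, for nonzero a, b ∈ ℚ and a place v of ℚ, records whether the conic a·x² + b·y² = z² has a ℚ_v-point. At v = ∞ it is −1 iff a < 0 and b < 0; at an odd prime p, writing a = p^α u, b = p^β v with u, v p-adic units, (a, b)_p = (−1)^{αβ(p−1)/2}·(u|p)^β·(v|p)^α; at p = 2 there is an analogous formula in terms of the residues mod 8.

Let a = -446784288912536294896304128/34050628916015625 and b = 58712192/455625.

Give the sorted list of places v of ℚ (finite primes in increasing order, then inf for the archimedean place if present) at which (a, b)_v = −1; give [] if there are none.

(a, b) ≡ (-32338, 18722) mod (ℚ^×)²; places V = {2, 3, 5, 7, 11, 13, 19, 23, 37, ∞}.
(a,b)_37: α=3, u≡5; β=1, v≡26 (mod 37); (5|37)=-1, (26|37)=+1; sign (−1)^0·-1^1·+1^3 = -1.
(a,b)_11: α=4, u≡10; β=1, v≡6 (mod 11); (10|11)=-1, (6|11)=-1; sign (−1)^0·-1^1·-1^4 = -1.
(a,b)_19: α=1, u≡8; β=0, v≡9 (mod 19); (8|19)=-1, (9|19)=+1; sign (−1)^0·-1^0·+1^1 = +1.
(a,b)_∞: sgn(-32338)=−, sgn(18722)=+, so +1.
(a,b)_13: α=2, u≡8; β=0, v≡6 (mod 13); (8|13)=-1, (6|13)=-1; sign (−1)^0·-1^0·-1^2 = +1.
(a,b)_23: α=3, u≡19; β=1, v≡4 (mod 23); (19|23)=-1, (4|23)=+1; sign (−1)^1·-1^1·+1^3 = +1.
(a,b)_3: α=-20, u≡2; β=-6, v≡2 (mod 3); (2|3)=-1, (2|3)=-1; sign (−1)^0·-1^-6·-1^-20 = +1.
(a,b)_7: α=6, u≡1; β=2, v≡2 (mod 7); (1|7)=+1, (2|7)=+1; sign (−1)^0·+1^2·+1^6 = +1.
(a,b)_2: α=17, β=7; u≡7, v≡1 (mod 8); ε(u)ε(v)=1·0, αω(v)=17·0, βω(u)=7·0; sum ≡ 0  ⇒  +1.
(a,b)_5: α=-10, u≡2; β=-4, v≡3 (mod 5); (2|5)=-1, (3|5)=-1; sign (−1)^0·-1^-4·-1^-10 = +1.
|Ram(-32338, 18722)| = 2, even; anisotropic at {11, 37}.

[11, 37]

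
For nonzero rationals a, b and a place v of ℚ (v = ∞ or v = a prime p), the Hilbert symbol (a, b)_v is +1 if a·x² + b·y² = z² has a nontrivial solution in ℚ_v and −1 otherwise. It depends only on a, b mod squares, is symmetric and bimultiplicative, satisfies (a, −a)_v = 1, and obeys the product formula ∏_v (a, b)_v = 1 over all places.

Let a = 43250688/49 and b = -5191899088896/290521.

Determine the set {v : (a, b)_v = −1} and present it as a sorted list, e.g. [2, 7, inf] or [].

[2, 19]

(a, b) ≡ (13, -114) mod (ℚ^×)²; places V = {2, 3, 7, 11, 13, 19, ∞}.
(a,b)_19: α=2, u≡15; β=3, v≡2 (mod 19); (15|19)=-1, (2|19)=-1; sign (−1)^0·-1^3·-1^2 = -1.
(a,b)_∞: sgn(13)=+, sgn(-114)=−, so +1.
(a,b)_11: α=0, u≡6; β=-2, v≡10 (mod 11); (6|11)=-1, (10|11)=-1; sign (−1)^0·-1^-2·-1^0 = +1.
(a,b)_2: α=10, β=11; u≡5, v≡7 (mod 8); ε(u)ε(v)=0·1, αω(v)=10·0, βω(u)=11·1; sum ≡ 1  ⇒  -1.
(a,b)_7: α=-2, u≡5; β=-4, v≡6 (mod 7); (5|7)=-1, (6|7)=-1; sign (−1)^0·-1^-4·-1^-2 = +1.
(a,b)_3: α=2, u≡1; β=7, v≡1 (mod 3); (1|3)=+1, (1|3)=+1; sign (−1)^0·+1^7·+1^2 = +1.
(a,b)_13: α=1, u≡12; β=2, v≡4 (mod 13); (12|13)=+1, (4|13)=+1; sign (−1)^0·+1^2·+1^1 = +1.
(13, -114 / ℚ) ramifies at {2, 19}: a division algebra.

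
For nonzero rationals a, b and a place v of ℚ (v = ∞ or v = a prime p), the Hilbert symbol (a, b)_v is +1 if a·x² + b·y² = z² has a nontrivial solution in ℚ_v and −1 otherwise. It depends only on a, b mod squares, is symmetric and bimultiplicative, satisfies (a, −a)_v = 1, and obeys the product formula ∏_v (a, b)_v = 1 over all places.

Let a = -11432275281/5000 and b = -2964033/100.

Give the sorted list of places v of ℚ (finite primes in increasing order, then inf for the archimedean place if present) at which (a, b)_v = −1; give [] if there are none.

[2, 7, 23, 37, 43, inf]

Mod squares: a ≡ -282278402, b ≡ -36593. Check v ∈ {∞, 2, 3, 5, 7, 19, 23, 29, 37, 43}.
v=37: a=37^1·(≡15), b=37^1·(≡34) mod 37; (15|37)=-1, (34|37)=+1; (−1)^{1·1·18}·(-1)^1·(+1)^1 = -1.
v=5: a=5^-4·(≡3), b=5^-2·(≡3) mod 5; (3|5)=-1, (3|5)=-1; (−1)^{-4·-2·2}·(-1)^-2·(-1)^-4 = +1.
v=∞: -282278402 < 0 and -36593 < 0  ⇒  (a,b)_∞ = -1.
v=2: v_2(a)=-3, v_2(b)=-2; units ≡ 7, 7 (mod 8); ε·ε+αω+βω = 1·1+-3·0+-2·0 ≡ 1  ⇒  (a,b)_2 = -1.
v=7: a=7^1·(≡2), b=7^0·(≡6) mod 7; (2|7)=+1, (6|7)=-1; (−1)^{1·0·3}·(+1)^0·(-1)^1 = -1.
v=29: a=29^1·(≡1), b=29^0·(≡20) mod 29; (1|29)=+1, (20|29)=+1; (−1)^{1·0·14}·(+1)^0·(+1)^1 = +1.
v=19: a=19^1·(≡9), b=19^0·(≡1) mod 19; (9|19)=+1, (1|19)=+1; (−1)^{1·0·9}·(+1)^0·(+1)^1 = +1.
v=43: a=43^1·(≡38), b=43^1·(≡6) mod 43; (38|43)=+1, (6|43)=+1; (−1)^{1·1·21}·(+1)^1·(+1)^1 = -1.
v=3: a=3^4·(≡1), b=3^4·(≡1) mod 3; (1|3)=+1, (1|3)=+1; (−1)^{4·4·1}·(+1)^4·(+1)^4 = +1.
v=23: a=23^1·(≡22), b=23^1·(≡17) mod 23; (22|23)=-1, (17|23)=-1; (−1)^{1·1·11}·(-1)^1·(-1)^1 = -1.
|Ram(-282278402, -36593)| = 6, even; anisotropic at {2, 7, 23, 37, 43, ∞}.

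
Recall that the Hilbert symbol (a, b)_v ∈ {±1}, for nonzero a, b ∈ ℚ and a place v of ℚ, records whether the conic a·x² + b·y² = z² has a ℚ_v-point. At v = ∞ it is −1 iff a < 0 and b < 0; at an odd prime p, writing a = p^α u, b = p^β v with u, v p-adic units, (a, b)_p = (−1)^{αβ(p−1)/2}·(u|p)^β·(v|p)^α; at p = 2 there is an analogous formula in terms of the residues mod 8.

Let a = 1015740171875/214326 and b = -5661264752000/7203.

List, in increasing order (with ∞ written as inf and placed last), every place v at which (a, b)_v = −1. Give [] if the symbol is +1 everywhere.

(a, b) ≡ (66, -4290) mod (ℚ^×)²; places V = {2, 3, 5, 7, 11, 13, 17, ∞}.
(a,b)_7: α=-2, u≡5; β=-4, v≡1 (mod 7); (5|7)=-1, (1|7)=+1; sign (−1)^0·-1^-4·+1^-2 = +1.
(a,b)_∞: sgn(66)=+, sgn(-4290)=−, so +1.
(a,b)_17: α=2, u≡1; β=0, v≡7 (mod 17); (1|17)=+1, (7|17)=-1; sign (−1)^0·+1^0·-1^2 = +1.
(a,b)_13: α=2, u≡3; β=3, v≡8 (mod 13); (3|13)=+1, (8|13)=-1; sign (−1)^0·+1^3·-1^2 = +1.
(a,b)_5: α=6, u≡1; β=3, v≡3 (mod 5); (1|5)=+1, (3|5)=-1; sign (−1)^0·+1^3·-1^6 = +1.
(a,b)_3: α=-7, u≡1; β=-1, v≡1 (mod 3); (1|3)=+1, (1|3)=+1; sign (−1)^1·+1^-1·+1^-7 = -1.
(a,b)_2: α=-1, β=7; u≡1, v≡7 (mod 8); ε(u)ε(v)=0·1, αω(v)=-1·0, βω(u)=7·0; sum ≡ 0  ⇒  +1.
(a,b)_11: α=3, u≡8; β=5, v≡2 (mod 11); (8|11)=-1, (2|11)=-1; sign (−1)^1·-1^5·-1^3 = -1.
|Ram(66, -4290)| = 2, even; anisotropic at {3, 11}.

[3, 11]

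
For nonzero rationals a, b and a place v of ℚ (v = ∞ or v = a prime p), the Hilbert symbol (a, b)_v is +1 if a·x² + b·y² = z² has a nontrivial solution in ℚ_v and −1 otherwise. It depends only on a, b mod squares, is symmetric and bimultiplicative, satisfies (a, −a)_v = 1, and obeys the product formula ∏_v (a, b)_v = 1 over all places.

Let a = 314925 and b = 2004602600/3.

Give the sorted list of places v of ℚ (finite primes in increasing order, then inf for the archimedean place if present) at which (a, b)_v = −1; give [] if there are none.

(a, b) ≡ (12597, 60138078) mod (ℚ^×)²; places V = {2, 3, 5, 7, 11, 13, 17, 19, 31, ∞}.
(a,b)_17: α=1, u≡12; β=1, v≡1 (mod 17); (12|17)=-1, (1|17)=+1; sign (−1)^0·-1^1·+1^1 = -1.
(a,b)_5: α=2, u≡2; β=2, v≡3 (mod 5); (2|5)=-1, (3|5)=-1; sign (−1)^0·-1^2·-1^2 = +1.
(a,b)_19: α=1, u≡7; β=1, v≡5 (mod 19); (7|19)=+1, (5|19)=+1; sign (−1)^1·+1^1·+1^1 = -1.
(a,b)_7: α=0, u≡2; β=1, v≡5 (mod 7); (2|7)=+1, (5|7)=-1; sign (−1)^0·+1^1·-1^0 = +1.
(a,b)_13: α=1, u≡6; β=1, v≡8 (mod 13); (6|13)=-1, (8|13)=-1; sign (−1)^0·-1^1·-1^1 = +1.
(a,b)_2: α=0, β=3; u≡5, v≡7 (mod 8); ε(u)ε(v)=0·1, αω(v)=0·0, βω(u)=3·1; sum ≡ 1  ⇒  -1.
(a,b)_11: α=0, u≡6; β=1, v≡6 (mod 11); (6|11)=-1, (6|11)=-1; sign (−1)^0·-1^1·-1^0 = -1.
(a,b)_31: α=0, u≡27; β=1, v≡19 (mod 31); (27|31)=-1, (19|31)=+1; sign (−1)^0·-1^1·+1^0 = -1.
(a,b)_∞: sgn(12597)=+, sgn(60138078)=+, so +1.
(a,b)_3: α=1, u≡2; β=-1, v≡2 (mod 3); (2|3)=-1, (2|3)=-1; sign (−1)^1·-1^-1·-1^1 = -1.
Ram(12597, 60138078) = {2, 3, 11, 17, 19, 31}; no ℚ_2-point on the conic.

[2, 3, 11, 17, 19, 31]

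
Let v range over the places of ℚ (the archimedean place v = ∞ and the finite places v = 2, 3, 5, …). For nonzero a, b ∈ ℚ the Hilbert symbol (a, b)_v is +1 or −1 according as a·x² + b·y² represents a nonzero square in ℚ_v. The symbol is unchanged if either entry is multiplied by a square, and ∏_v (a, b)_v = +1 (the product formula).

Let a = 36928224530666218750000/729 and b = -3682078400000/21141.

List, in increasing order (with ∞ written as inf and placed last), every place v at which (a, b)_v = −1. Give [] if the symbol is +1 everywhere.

(a, b) ≡ (2755, -5515510) mod (ℚ^×)²; places V = {2, 3, 5, 7, 11, 13, 19, 29, ∞}.
(a,b)_11: α=4, u≡3; β=3, v≡1 (mod 11); (3|11)=+1, (1|11)=+1; sign (−1)^0·+1^3·+1^4 = +1.
(a,b)_5: α=9, u≡1; β=5, v≡2 (mod 5); (1|5)=+1, (2|5)=-1; sign (−1)^0·+1^5·-1^9 = -1.
(a,b)_∞: sgn(2755)=+, sgn(-5515510)=−, so +1.
(a,b)_2: α=4, β=9; u≡3, v≡5 (mod 8); ε(u)ε(v)=1·0, αω(v)=4·1, βω(u)=9·1; sum ≡ 1  ⇒  -1.
(a,b)_13: α=2, u≡9; β=1, v≡5 (mod 13); (9|13)=+1, (5|13)=-1; sign (−1)^0·+1^1·-1^2 = +1.
(a,b)_7: α=4, u≡1; β=1, v≡1 (mod 7); (1|7)=+1, (1|7)=+1; sign (−1)^0·+1^1·+1^4 = +1.
(a,b)_3: α=-6, u≡1; β=-6, v≡2 (mod 3); (1|3)=+1, (2|3)=-1; sign (−1)^0·+1^-6·-1^-6 = +1.
(a,b)_29: α=1, u≡26; β=-1, v≡17 (mod 29); (26|29)=-1, (17|29)=-1; sign (−1)^0·-1^-1·-1^1 = +1.
(a,b)_19: α=3, u≡14; β=1, v≡6 (mod 19); (14|19)=-1, (6|19)=+1; sign (−1)^1·-1^1·+1^3 = +1.
Ram(2755, -5515510) = {2, 5}; no ℚ_2-point on the conic.

[2, 5]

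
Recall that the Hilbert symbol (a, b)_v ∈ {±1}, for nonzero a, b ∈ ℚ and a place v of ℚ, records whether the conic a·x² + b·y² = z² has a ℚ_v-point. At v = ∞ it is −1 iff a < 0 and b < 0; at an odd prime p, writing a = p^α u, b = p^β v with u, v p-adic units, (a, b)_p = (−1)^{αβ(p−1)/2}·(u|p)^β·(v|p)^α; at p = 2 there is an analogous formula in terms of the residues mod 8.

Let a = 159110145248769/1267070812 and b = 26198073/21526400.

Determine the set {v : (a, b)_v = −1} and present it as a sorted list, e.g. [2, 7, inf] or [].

[2, 11]

(a, b) ≡ (7, 462) mod (ℚ^×)²; places V = {2, 3, 5, 7, 11, 13, 31, ∞}.
(a,b)_∞: sgn(7)=+, sgn(462)=+, so +1.
(a,b)_3: α=12, u≡1; β=9, v≡1 (mod 3); (1|3)=+1, (1|3)=+1; sign (−1)^0·+1^9·+1^12 = +1.
(a,b)_2: α=-2, β=-7; u≡7, v≡7 (mod 8); ε(u)ε(v)=1·1, αω(v)=-2·0, βω(u)=-7·0; sum ≡ 1  ⇒  -1.
(a,b)_31: α=-4, u≡25; β=-2, v≡14 (mod 31); (25|31)=+1, (14|31)=+1; sign (−1)^0·+1^-2·+1^-4 = +1.
(a,b)_11: α=6, u≡2; β=3, v≡3 (mod 11); (2|11)=-1, (3|11)=+1; sign (−1)^0·-1^3·+1^6 = -1.
(a,b)_13: α=2, u≡11; β=0, v≡8 (mod 13); (11|13)=-1, (8|13)=-1; sign (−1)^0·-1^0·-1^2 = +1.
(a,b)_5: α=0, u≡2; β=-2, v≡3 (mod 5); (2|5)=-1, (3|5)=-1; sign (−1)^0·-1^-2·-1^0 = +1.
(a,b)_7: α=-3, u≡4; β=-1, v≡3 (mod 7); (4|7)=+1, (3|7)=-1; sign (−1)^1·+1^-1·-1^-3 = +1.
|Ram(7, 462)| = 2, even; anisotropic at {2, 11}.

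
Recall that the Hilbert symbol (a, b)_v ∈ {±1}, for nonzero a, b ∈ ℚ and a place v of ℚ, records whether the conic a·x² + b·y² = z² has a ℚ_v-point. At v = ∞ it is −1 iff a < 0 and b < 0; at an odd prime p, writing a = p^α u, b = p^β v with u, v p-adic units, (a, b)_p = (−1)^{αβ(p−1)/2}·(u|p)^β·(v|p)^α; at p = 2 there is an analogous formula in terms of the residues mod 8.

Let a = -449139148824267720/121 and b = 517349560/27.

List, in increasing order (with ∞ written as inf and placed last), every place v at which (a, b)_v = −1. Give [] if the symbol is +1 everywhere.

[2, 3, 7, 13]

(a, b) ≡ (-130, 2730) mod (ℚ^×)²; places V = {2, 3, 5, 7, 11, 13, 29, ∞}.
(a,b)_7: α=6, u≡5; β=1, v≡5 (mod 7); (5|7)=-1, (5|7)=-1; sign (−1)^0·-1^1·-1^6 = -1.
(a,b)_2: α=3, β=3; u≡7, v≡5 (mod 8); ε(u)ε(v)=1·0, αω(v)=3·1, βω(u)=3·0; sum ≡ 1  ⇒  -1.
(a,b)_29: α=0, u≡19; β=2, v≡23 (mod 29); (19|29)=-1, (23|29)=+1; sign (−1)^0·-1^2·+1^0 = +1.
(a,b)_5: α=1, u≡1; β=1, v≡1 (mod 5); (1|5)=+1, (1|5)=+1; sign (−1)^0·+1^1·+1^1 = +1.
(a,b)_∞: sgn(-130)=−, sgn(2730)=+, so +1.
(a,b)_13: α=9, u≡12; β=3, v≡11 (mod 13); (12|13)=+1, (11|13)=-1; sign (−1)^0·+1^3·-1^9 = -1.
(a,b)_11: α=-2, u≡6; β=0, v≡7 (mod 11); (6|11)=-1, (7|11)=-1; sign (−1)^0·-1^0·-1^-2 = +1.
(a,b)_3: α=2, u≡2; β=-3, v≡1 (mod 3); (2|3)=-1, (1|3)=+1; sign (−1)^0·-1^-3·+1^2 = -1.
Ram(-130, 2730) = {2, 3, 7, 13}; no ℚ_2-point on the conic.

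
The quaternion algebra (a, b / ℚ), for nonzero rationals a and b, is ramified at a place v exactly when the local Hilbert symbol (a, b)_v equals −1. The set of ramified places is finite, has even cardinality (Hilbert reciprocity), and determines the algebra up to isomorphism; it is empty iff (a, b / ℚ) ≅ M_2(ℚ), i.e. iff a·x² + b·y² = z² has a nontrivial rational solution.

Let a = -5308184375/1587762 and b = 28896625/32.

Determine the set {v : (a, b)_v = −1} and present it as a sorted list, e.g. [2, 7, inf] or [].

(a, b) ≡ (-190, 4370) mod (ℚ^×)²; places V = {2, 3, 5, 11, 13, 19, 23, ∞}.
(a,b)_3: α=-8, u≡2; β=0, v≡2 (mod 3); (2|3)=-1, (2|3)=-1; sign (−1)^0·-1^0·-1^-8 = +1.
(a,b)_5: α=5, u≡3; β=3, v≡4 (mod 5); (3|5)=-1, (4|5)=+1; sign (−1)^0·-1^3·+1^5 = -1.
(a,b)_23: α=2, u≡14; β=3, v≡16 (mod 23); (14|23)=-1, (16|23)=+1; sign (−1)^0·-1^3·+1^2 = -1.
(a,b)_2: α=-1, β=-5; u≡1, v≡1 (mod 8); ε(u)ε(v)=0·0, αω(v)=-1·0, βω(u)=-5·0; sum ≡ 0  ⇒  +1.
(a,b)_19: α=1, u≡17; β=1, v≡3 (mod 19); (17|19)=+1, (3|19)=-1; sign (−1)^1·+1^1·-1^1 = +1.
(a,b)_13: α=2, u≡6; β=0, v≡5 (mod 13); (6|13)=-1, (5|13)=-1; sign (−1)^0·-1^0·-1^2 = +1.
(a,b)_11: α=-2, u≡10; β=0, v≡1 (mod 11); (10|11)=-1, (1|11)=+1; sign (−1)^0·-1^0·+1^-2 = +1.
(a,b)_∞: sgn(-190)=−, sgn(4370)=+, so +1.
Ram(-190, 4370) = {5, 23}; no ℚ_5-point on the conic.

[5, 23]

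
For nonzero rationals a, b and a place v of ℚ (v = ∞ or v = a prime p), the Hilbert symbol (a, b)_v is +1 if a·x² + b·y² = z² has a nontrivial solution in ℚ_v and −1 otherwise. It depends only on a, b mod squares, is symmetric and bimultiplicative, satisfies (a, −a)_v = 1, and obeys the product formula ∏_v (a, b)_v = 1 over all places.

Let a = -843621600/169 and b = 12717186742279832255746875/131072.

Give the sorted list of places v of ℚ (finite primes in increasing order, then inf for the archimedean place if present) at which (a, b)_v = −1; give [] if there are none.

[2, 17, 29, 31]

Mod squares: a ≡ -2109054, b ≡ 14790. Check v ∈ {∞, 2, 3, 5, 11, 13, 17, 23, 29, 31}.
v=2: v_2(a)=5, v_2(b)=-17; units ≡ 1, 3 (mod 8); ε·ε+αω+βω = 0·1+5·1+-17·0 ≡ 1  ⇒  (a,b)_2 = -1.
v=31: a=31^1·(≡22), b=31^2·(≡3) mod 31; (22|31)=-1, (3|31)=-1; (−1)^{1·2·15}·(-1)^2·(-1)^1 = -1.
v=5: a=5^2·(≡4), b=5^5·(≡2) mod 5; (4|5)=+1, (2|5)=-1; (−1)^{2·5·2}·(+1)^5·(-1)^2 = +1.
v=13: a=13^-2·(≡10), b=13^2·(≡3) mod 13; (10|13)=+1, (3|13)=+1; (−1)^{-2·2·6}·(+1)^2·(+1)^-2 = +1.
v=23: a=23^1·(≡12), b=23^2·(≡3) mod 23; (12|23)=+1, (3|23)=+1; (−1)^{1·2·11}·(+1)^2·(+1)^1 = +1.
v=11: a=11^0·(≡9), b=11^4·(≡6) mod 11; (9|11)=+1, (6|11)=-1; (−1)^{0·4·5}·(+1)^4·(-1)^0 = +1.
v=∞: -2109054 < 0 and 14790 > 0  ⇒  (a,b)_∞ = +1.
v=29: a=29^1·(≡13), b=29^3·(≡14) mod 29; (13|29)=+1, (14|29)=-1; (−1)^{1·3·14}·(+1)^3·(-1)^1 = -1.
v=17: a=17^1·(≡15), b=17^3·(≡14) mod 17; (15|17)=+1, (14|17)=-1; (−1)^{1·3·8}·(+1)^3·(-1)^1 = -1.
v=3: a=3^1·(≡2), b=3^3·(≡1) mod 3; (2|3)=-1, (1|3)=+1; (−1)^{1·3·1}·(-1)^3·(+1)^1 = +1.
(-2109054, 14790 / ℚ) ramifies at {2, 17, 29, 31}: a division algebra.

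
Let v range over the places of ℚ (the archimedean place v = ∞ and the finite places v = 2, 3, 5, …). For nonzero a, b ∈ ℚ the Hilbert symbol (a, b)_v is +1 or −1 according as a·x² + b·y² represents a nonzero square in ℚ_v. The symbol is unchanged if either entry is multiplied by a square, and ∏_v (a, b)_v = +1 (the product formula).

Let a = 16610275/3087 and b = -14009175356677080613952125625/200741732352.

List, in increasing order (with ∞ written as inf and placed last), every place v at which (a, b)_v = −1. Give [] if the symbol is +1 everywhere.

(a, b) ≡ (133, -17733023) mod (ℚ^×)²; places V = {2, 3, 5, 7, 11, 17, 19, 23, 31, 37, ∞}.
(a,b)_11: α=2, u≡4; β=9, v≡3 (mod 11); (4|11)=+1, (3|11)=+1; sign (−1)^0·+1^9·+1^2 = +1.
(a,b)_∞: sgn(133)=+, sgn(-17733023)=−, so +1.
(a,b)_5: α=2, u≡3; β=4, v≡2 (mod 5); (3|5)=-1, (2|5)=-1; sign (−1)^0·-1^4·-1^2 = +1.
(a,b)_23: α=0, u≡4; β=1, v≡20 (mod 23); (4|23)=+1, (20|23)=-1; sign (−1)^0·+1^1·-1^0 = +1.
(a,b)_31: α=0, u≡4; β=1, v≡19 (mod 31); (4|31)=+1, (19|31)=+1; sign (−1)^0·+1^1·+1^0 = +1.
(a,b)_2: α=0, β=-14; u≡5, v≡1 (mod 8); ε(u)ε(v)=0·0, αω(v)=0·0, βω(u)=-14·1; sum ≡ 0  ⇒  +1.
(a,b)_17: α=2, u≡10; β=5, v≡2 (mod 17); (10|17)=-1, (2|17)=+1; sign (−1)^0·-1^5·+1^2 = -1.
(a,b)_19: α=1, u≡6; β=3, v≡1 (mod 19); (6|19)=+1, (1|19)=+1; sign (−1)^1·+1^3·+1^1 = -1.
(a,b)_3: α=-2, u≡1; β=-6, v≡1 (mod 3); (1|3)=+1, (1|3)=+1; sign (−1)^0·+1^-6·+1^-2 = +1.
(a,b)_7: α=-3, u≡5; β=-5, v≡4 (mod 7); (5|7)=-1, (4|7)=+1; sign (−1)^1·-1^-5·+1^-3 = +1.
(a,b)_37: α=0, u≡17; β=2, v≡28 (mod 37); (17|37)=-1, (28|37)=+1; sign (−1)^0·-1^2·+1^0 = +1.
(133, -17733023 / ℚ) ramifies at {17, 19}: a division algebra.

[17, 19]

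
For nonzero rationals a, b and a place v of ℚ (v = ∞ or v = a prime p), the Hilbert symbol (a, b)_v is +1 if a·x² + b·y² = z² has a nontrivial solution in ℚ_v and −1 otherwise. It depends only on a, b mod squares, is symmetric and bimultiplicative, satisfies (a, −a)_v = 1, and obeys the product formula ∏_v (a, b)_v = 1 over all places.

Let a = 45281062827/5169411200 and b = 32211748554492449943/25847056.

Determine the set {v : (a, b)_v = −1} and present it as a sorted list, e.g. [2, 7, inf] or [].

[2, 7, 19, 29]

Mod squares: a ≡ 374, b ≡ 1508087. Check v ∈ {∞, 2, 3, 5, 7, 11, 13, 17, 19, 23, 29, 31, 41}.
v=23: a=23^0·(≡13), b=23^1·(≡10) mod 23; (13|23)=+1, (10|23)=-1; (−1)^{0·1·11}·(+1)^1·(-1)^0 = +1.
v=5: a=5^-2·(≡4), b=5^0·(≡3) mod 5; (4|5)=+1, (3|5)=-1; (−1)^{-2·0·2}·(+1)^0·(-1)^-2 = +1.
v=∞: 374 > 0 and 1508087 > 0  ⇒  (a,b)_∞ = +1.
v=7: a=7^2·(≡5), b=7^3·(≡2) mod 7; (5|7)=-1, (2|7)=+1; (−1)^{2·3·3}·(-1)^3·(+1)^2 = -1.
v=11: a=11^1·(≡1), b=11^2·(≡9) mod 11; (1|11)=+1, (9|11)=+1; (−1)^{1·2·5}·(+1)^2·(+1)^1 = +1.
v=3: a=3^4·(≡2), b=3^10·(≡2) mod 3; (2|3)=-1, (2|3)=-1; (−1)^{4·10·1}·(-1)^10·(-1)^4 = +1.
v=29: a=29^0·(≡17), b=29^1·(≡20) mod 29; (17|29)=-1, (20|29)=+1; (−1)^{0·1·14}·(-1)^1·(+1)^0 = -1.
v=41: a=41^-2·(≡4), b=41^-2·(≡8) mod 41; (4|41)=+1, (8|41)=+1; (−1)^{-2·-2·20}·(+1)^-2·(+1)^-2 = +1.
v=19: a=19^2·(≡2), b=19^3·(≡14) mod 19; (2|19)=-1, (14|19)=-1; (−1)^{2·3·9}·(-1)^3·(-1)^2 = -1.
v=2: v_2(a)=-7, v_2(b)=-4; units ≡ 3, 7 (mod 8); ε·ε+αω+βω = 1·1+-7·0+-4·1 ≡ 1  ⇒  (a,b)_2 = -1.
v=17: a=17^1·(≡3), b=17^1·(≡11) mod 17; (3|17)=-1, (11|17)=-1; (−1)^{1·1·8}·(-1)^1·(-1)^1 = +1.
v=31: a=31^-2·(≡19), b=31^-2·(≡27) mod 31; (19|31)=+1, (27|31)=-1; (−1)^{-2·-2·15}·(+1)^-2·(-1)^-2 = +1.
v=13: a=13^2·(≡1), b=13^2·(≡10) mod 13; (1|13)=+1, (10|13)=+1; (−1)^{2·2·6}·(+1)^2·(+1)^2 = +1.
|Ram(374, 1508087)| = 4, even; anisotropic at {2, 7, 19, 29}.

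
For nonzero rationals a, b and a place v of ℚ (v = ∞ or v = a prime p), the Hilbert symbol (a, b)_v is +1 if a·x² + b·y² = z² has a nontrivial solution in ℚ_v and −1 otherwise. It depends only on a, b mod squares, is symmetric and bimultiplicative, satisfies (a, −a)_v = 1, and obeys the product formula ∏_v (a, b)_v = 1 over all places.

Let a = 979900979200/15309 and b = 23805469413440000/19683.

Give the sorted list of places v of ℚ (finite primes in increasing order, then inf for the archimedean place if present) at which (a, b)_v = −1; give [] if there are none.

Mod squares: a ≡ 12558, b ≡ 78. Check v ∈ {∞, 2, 3, 5, 7, 11, 13, 23}.
v=11: a=11^2·(≡7), b=11^2·(≡9) mod 11; (7|11)=-1, (9|11)=+1; (−1)^{2·2·5}·(-1)^2·(+1)^2 = +1.
v=∞: 12558 > 0 and 78 > 0  ⇒  (a,b)_∞ = +1.
v=13: a=13^1·(≡10), b=13^3·(≡8) mod 13; (10|13)=+1, (8|13)=-1; (−1)^{1·3·6}·(+1)^3·(-1)^1 = -1.
v=23: a=23^3·(≡21), b=23^4·(≡4) mod 23; (21|23)=-1, (4|23)=+1; (−1)^{3·4·11}·(-1)^4·(+1)^3 = +1.
v=5: a=5^2·(≡2), b=5^4·(≡3) mod 5; (2|5)=-1, (3|5)=-1; (−1)^{2·4·2}·(-1)^4·(-1)^2 = +1.
v=3: a=3^-7·(≡1), b=3^-9·(≡2) mod 3; (1|3)=+1, (2|3)=-1; (−1)^{-7·-9·1}·(+1)^-9·(-1)^-7 = +1.
v=7: a=7^-1·(≡1), b=7^0·(≡1) mod 7; (1|7)=+1, (1|7)=+1; (−1)^{-1·0·3}·(+1)^0·(+1)^-1 = +1.
v=2: v_2(a)=11, v_2(b)=9; units ≡ 7, 7 (mod 8); ε·ε+αω+βω = 1·1+11·0+9·0 ≡ 1  ⇒  (a,b)_2 = -1.
|Ram(12558, 78)| = 2, even; anisotropic at {2, 13}.

[2, 13]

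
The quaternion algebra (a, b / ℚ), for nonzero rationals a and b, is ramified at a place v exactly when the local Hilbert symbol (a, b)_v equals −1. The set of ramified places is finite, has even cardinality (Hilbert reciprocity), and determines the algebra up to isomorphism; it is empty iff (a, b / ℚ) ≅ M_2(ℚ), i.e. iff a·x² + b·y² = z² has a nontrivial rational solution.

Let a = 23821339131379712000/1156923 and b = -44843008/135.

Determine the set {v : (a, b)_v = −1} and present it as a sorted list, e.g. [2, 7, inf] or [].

[5, 7]

(a, b) ≡ (510, -41055) mod (ℚ^×)²; places V = {2, 3, 5, 7, 13, 17, 19, 23, 37, ∞}.
(a,b)_37: α=2, u≡35; β=0, v≡29 (mod 37); (35|37)=-1, (29|37)=-1; sign (−1)^0·-1^0·-1^2 = +1.
(a,b)_2: α=27, β=14; u≡7, v≡1 (mod 8); ε(u)ε(v)=1·0, αω(v)=27·0, βω(u)=14·0; sum ≡ 0  ⇒  +1.
(a,b)_5: α=3, u≡2; β=-1, v≡1 (mod 5); (2|5)=-1, (1|5)=+1; sign (−1)^0·-1^-1·+1^3 = -1.
(a,b)_7: α=0, u≡3; β=1, v≡2 (mod 7); (3|7)=-1, (2|7)=+1; sign (−1)^0·-1^1·+1^0 = -1.
(a,b)_∞: sgn(510)=+, sgn(-41055)=−, so +1.
(a,b)_17: α=1, u≡8; β=1, v≡2 (mod 17); (8|17)=+1, (2|17)=+1; sign (−1)^0·+1^1·+1^1 = +1.
(a,b)_13: α=2, u≡9; β=0, v≡10 (mod 13); (9|13)=+1, (10|13)=+1; sign (−1)^0·+1^0·+1^2 = +1.
(a,b)_23: α=-2, u≡16; β=1, v≡3 (mod 23); (16|23)=+1, (3|23)=+1; sign (−1)^0·+1^1·+1^-2 = +1.
(a,b)_19: α=2, u≡1; β=0, v≡16 (mod 19); (1|19)=+1, (16|19)=+1; sign (−1)^0·+1^0·+1^2 = +1.
(a,b)_3: α=-7, u≡2; β=-3, v≡1 (mod 3); (2|3)=-1, (1|3)=+1; sign (−1)^1·-1^-3·+1^-7 = +1.
|Ram(510, -41055)| = 2, even; anisotropic at {5, 7}.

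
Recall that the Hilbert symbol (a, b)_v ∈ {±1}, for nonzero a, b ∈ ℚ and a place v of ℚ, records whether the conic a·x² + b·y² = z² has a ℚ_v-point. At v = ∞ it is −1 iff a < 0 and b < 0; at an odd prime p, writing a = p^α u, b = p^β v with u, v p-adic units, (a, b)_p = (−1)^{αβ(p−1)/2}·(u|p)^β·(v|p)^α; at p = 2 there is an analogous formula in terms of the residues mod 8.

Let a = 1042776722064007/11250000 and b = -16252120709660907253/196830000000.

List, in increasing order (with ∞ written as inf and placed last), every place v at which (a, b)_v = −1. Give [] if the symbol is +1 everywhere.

(a, b) ≡ (35, -390) mod (ℚ^×)²; places V = {2, 3, 5, 7, 13, 23, 41, 43, ∞}.
(a,b)_13: α=0, u≡1; β=1, v≡3 (mod 13); (1|13)=+1, (3|13)=+1; sign (−1)^0·+1^1·+1^0 = +1.
(a,b)_7: α=3, u≡3; β=6, v≡2 (mod 7); (3|7)=-1, (2|7)=+1; sign (−1)^0·-1^6·+1^3 = +1.
(a,b)_23: α=2, u≡9; β=0, v≡8 (mod 23); (9|23)=+1, (8|23)=+1; sign (−1)^0·+1^0·+1^2 = +1.
(a,b)_5: α=-7, u≡3; β=-7, v≡3 (mod 5); (3|5)=-1, (3|5)=-1; sign (−1)^0·-1^-7·-1^-7 = +1.
(a,b)_41: α=2, u≡27; β=2, v≡32 (mod 41); (27|41)=-1, (32|41)=+1; sign (−1)^0·-1^2·+1^2 = +1.
(a,b)_3: α=-2, u≡2; β=-9, v≡2 (mod 3); (2|3)=-1, (2|3)=-1; sign (−1)^0·-1^-9·-1^-2 = -1.
(a,b)_∞: sgn(35)=+, sgn(-390)=−, so +1.
(a,b)_2: α=-4, β=-7; u≡3, v≡5 (mod 8); ε(u)ε(v)=1·0, αω(v)=-4·1, βω(u)=-7·1; sum ≡ 1  ⇒  -1.
(a,b)_43: α=4, u≡13; β=6, v≡6 (mod 43); (13|43)=+1, (6|43)=+1; sign (−1)^0·+1^6·+1^4 = +1.
(35, -390 / ℚ) ramifies at {2, 3}: a division algebra.

[2, 3]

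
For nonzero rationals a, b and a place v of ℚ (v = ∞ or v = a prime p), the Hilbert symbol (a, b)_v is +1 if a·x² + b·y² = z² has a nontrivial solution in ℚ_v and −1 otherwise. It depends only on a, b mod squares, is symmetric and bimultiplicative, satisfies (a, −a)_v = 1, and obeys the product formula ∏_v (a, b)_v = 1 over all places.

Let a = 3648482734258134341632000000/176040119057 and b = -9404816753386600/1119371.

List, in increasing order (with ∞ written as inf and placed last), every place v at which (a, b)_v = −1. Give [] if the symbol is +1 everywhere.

[2, 7, 13, 17, 19, 23]

Mod squares: a ≡ 104006, b ≡ -46046. Check v ∈ {∞, 2, 5, 7, 11, 13, 17, 19, 23, 29}.
v=19: a=19^3·(≡12), b=19^2·(≡18) mod 19; (12|19)=-1, (18|19)=-1; (−1)^{3·2·9}·(-1)^2·(-1)^3 = -1.
v=7: a=7^9·(≡1), b=7^7·(≡2) mod 7; (1|7)=+1, (2|7)=+1; (−1)^{9·7·3}·(+1)^7·(+1)^9 = -1.
v=17: a=17^-1·(≡13), b=17^0·(≡11) mod 17; (13|17)=+1, (11|17)=-1; (−1)^{-1·0·8}·(+1)^0·(-1)^-1 = -1.
v=29: a=29^-4·(≡18), b=29^-2·(≡22) mod 29; (18|29)=-1, (22|29)=+1; (−1)^{-4·-2·14}·(-1)^-2·(+1)^-4 = +1.
v=2: v_2(a)=17, v_2(b)=3; units ≡ 3, 1 (mod 8); ε·ε+αω+βω = 1·0+17·0+3·1 ≡ 1  ⇒  (a,b)_2 = -1.
v=23: a=23^5·(≡11), b=23^3·(≡5) mod 23; (11|23)=-1, (5|23)=-1; (−1)^{5·3·11}·(-1)^3·(-1)^5 = -1.
v=11: a=11^-4·(≡9), b=11^-3·(≡3) mod 11; (9|11)=+1, (3|11)=+1; (−1)^{-4·-3·5}·(+1)^-3·(+1)^-4 = +1.
v=13: a=13^0·(≡5), b=13^1·(≡11) mod 13; (5|13)=-1, (11|13)=-1; (−1)^{0·1·6}·(-1)^1·(-1)^0 = -1.
v=∞: 104006 > 0 and -46046 < 0  ⇒  (a,b)_∞ = +1.
v=5: a=5^6·(≡4), b=5^2·(≡1) mod 5; (4|5)=+1, (1|5)=+1; (−1)^{6·2·2}·(+1)^2·(+1)^6 = +1.
|Ram(104006, -46046)| = 6, even; anisotropic at {2, 7, 13, 17, 19, 23}.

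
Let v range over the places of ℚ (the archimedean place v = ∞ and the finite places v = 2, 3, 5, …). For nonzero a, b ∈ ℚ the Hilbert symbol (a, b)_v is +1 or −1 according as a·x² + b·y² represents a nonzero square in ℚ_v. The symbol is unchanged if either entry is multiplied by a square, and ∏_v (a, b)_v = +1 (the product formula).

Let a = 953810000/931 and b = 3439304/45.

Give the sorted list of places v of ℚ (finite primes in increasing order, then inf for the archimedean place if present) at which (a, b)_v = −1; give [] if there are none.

(a, b) ≡ (1812239, 35530) mod (ℚ^×)²; places V = {2, 3, 5, 7, 11, 13, 17, 19, 23, 29, ∞}.
(a,b)_5: α=4, u≡1; β=-1, v≡1 (mod 5); (1|5)=+1, (1|5)=+1; sign (−1)^0·+1^-1·+1^4 = +1.
(a,b)_∞: sgn(1812239)=+, sgn(35530)=+, so +1.
(a,b)_3: α=0, u≡2; β=-2, v≡1 (mod 3); (2|3)=-1, (1|3)=+1; sign (−1)^0·-1^-2·+1^0 = +1.
(a,b)_29: α=1, u≡9; β=0, v≡23 (mod 29); (9|29)=+1, (23|29)=+1; sign (−1)^0·+1^0·+1^1 = +1.
(a,b)_17: α=0, u≡6; β=1, v≡15 (mod 17); (6|17)=-1, (15|17)=+1; sign (−1)^0·-1^1·+1^0 = -1.
(a,b)_2: α=4, β=3; u≡7, v≡5 (mod 8); ε(u)ε(v)=1·0, αω(v)=4·1, βω(u)=3·0; sum ≡ 0  ⇒  +1.
(a,b)_7: α=-2, u≡2; β=0, v≡5 (mod 7); (2|7)=+1, (5|7)=-1; sign (−1)^0·+1^0·-1^-2 = +1.
(a,b)_19: α=-1, u≡4; β=1, v≡14 (mod 19); (4|19)=+1, (14|19)=-1; sign (−1)^1·+1^1·-1^-1 = +1.
(a,b)_23: α=1, u≡1; β=0, v≡1 (mod 23); (1|23)=+1, (1|23)=+1; sign (−1)^0·+1^0·+1^1 = +1.
(a,b)_13: α=1, u≡10; β=0, v≡4 (mod 13); (10|13)=+1, (4|13)=+1; sign (−1)^0·+1^0·+1^1 = +1.
(a,b)_11: α=1, u≡2; β=3, v≡10 (mod 11); (2|11)=-1, (10|11)=-1; sign (−1)^1·-1^3·-1^1 = -1.
Ram(1812239, 35530) = {11, 17}; no ℚ_11-point on the conic.

[11, 17]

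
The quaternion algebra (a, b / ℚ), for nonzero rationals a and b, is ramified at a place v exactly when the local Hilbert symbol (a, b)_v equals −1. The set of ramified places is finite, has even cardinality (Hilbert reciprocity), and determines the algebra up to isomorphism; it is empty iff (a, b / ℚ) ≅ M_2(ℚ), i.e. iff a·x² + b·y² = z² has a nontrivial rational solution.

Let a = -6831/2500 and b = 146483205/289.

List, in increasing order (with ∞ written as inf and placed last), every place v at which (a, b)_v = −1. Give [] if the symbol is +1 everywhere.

(a, b) ≡ (-759, 10005) mod (ℚ^×)²; places V = {2, 3, 5, 11, 17, 23, 29, ∞}.
(a,b)_23: α=1, u≡3; β=1, v≡21 (mod 23); (3|23)=+1, (21|23)=-1; sign (−1)^1·+1^1·-1^1 = +1.
(a,b)_∞: sgn(-759)=−, sgn(10005)=+, so +1.
(a,b)_2: α=-2, β=0; u≡1, v≡5 (mod 8); ε(u)ε(v)=0·0, αω(v)=-2·1, βω(u)=0·0; sum ≡ 0  ⇒  +1.
(a,b)_3: α=3, u≡2; β=1, v≡2 (mod 3); (2|3)=-1, (2|3)=-1; sign (−1)^1·-1^1·-1^3 = -1.
(a,b)_5: α=-4, u≡1; β=1, v≡4 (mod 5); (1|5)=+1, (4|5)=+1; sign (−1)^0·+1^1·+1^-4 = +1.
(a,b)_29: α=0, u≡7; β=1, v≡17 (mod 29); (7|29)=+1, (17|29)=-1; sign (−1)^0·+1^1·-1^0 = +1.
(a,b)_17: α=0, u≡3; β=-2, v≡2 (mod 17); (3|17)=-1, (2|17)=+1; sign (−1)^0·-1^-2·+1^0 = +1.
(a,b)_11: α=1, u≡2; β=4, v≡2 (mod 11); (2|11)=-1, (2|11)=-1; sign (−1)^0·-1^4·-1^1 = -1.
(-759, 10005 / ℚ) ramifies at {3, 11}: a division algebra.

[3, 11]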